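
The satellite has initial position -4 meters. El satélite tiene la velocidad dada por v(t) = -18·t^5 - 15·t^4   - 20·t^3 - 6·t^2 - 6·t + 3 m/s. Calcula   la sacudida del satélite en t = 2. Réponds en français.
En partant de la vitesse v(t) = -18·t^5 - 15·t^4 - 20·t^3 - 6·t^2 - 6·t + 3, nous prenons 2 dérivées. En prenant d/dt de v(t), nous trouvons a(t) = -90·t^4 - 60·t^3 - 60·t^2 - 12·t - 6. La dérivée de l'accélération donne le jerk: j(t) = -360·t^3 - 180·t^2 - 120·t - 12. En utilisant j(t) = -360·t^3 - 180·t^2 - 120·t - 12 et en substituant t = 2, nous trouvons j = -3852.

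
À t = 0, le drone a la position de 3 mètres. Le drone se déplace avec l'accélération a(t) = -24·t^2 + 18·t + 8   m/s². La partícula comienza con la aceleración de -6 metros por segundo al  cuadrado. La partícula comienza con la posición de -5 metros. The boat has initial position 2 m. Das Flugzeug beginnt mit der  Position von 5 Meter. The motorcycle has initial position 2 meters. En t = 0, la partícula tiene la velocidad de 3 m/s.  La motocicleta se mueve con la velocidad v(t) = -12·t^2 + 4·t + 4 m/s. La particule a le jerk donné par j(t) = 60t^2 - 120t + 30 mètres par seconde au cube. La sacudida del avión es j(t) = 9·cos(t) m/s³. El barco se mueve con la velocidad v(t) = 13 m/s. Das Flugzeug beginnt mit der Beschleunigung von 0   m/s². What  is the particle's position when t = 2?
Starting from jerk j(t) = 60·t^2 - 120·t + 30, we take 3 antiderivatives. The integral of jerk, with a(0) = -6, gives acceleration: a(t) = 20·t^3 - 60·t^2 + 30·t - 6. The integral of acceleration, with v(0) = 3, gives velocity: v(t) = 5·t^4 - 20·t^3 + 15·t^2 - 6·t + 3. Integrating velocity and using the initial condition x(0) = -5, we get x(t) = t^5 - 5·t^4 + 5·t^3 - 3·t^2 + 3·t - 5. From the given position equation x(t) = t^5 - 5·t^4 + 5·t^3 - 3·t^2 + 3·t - 5, we substitute t = 2 to get x = -19.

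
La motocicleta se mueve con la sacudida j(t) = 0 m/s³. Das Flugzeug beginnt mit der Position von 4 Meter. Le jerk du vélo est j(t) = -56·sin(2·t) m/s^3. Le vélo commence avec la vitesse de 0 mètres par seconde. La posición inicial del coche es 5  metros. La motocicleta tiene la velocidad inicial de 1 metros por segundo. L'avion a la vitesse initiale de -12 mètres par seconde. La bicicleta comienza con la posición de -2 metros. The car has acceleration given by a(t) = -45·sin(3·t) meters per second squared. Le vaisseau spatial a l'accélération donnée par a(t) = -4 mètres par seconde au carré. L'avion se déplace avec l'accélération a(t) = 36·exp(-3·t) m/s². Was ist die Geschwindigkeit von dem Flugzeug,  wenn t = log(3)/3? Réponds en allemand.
Um dies zu lösen, müssen wir 1 Stammfunktion unserer Gleichung für die Beschleunigung a(t) = 36·exp(-3·t) finden. Die Stammfunktion von der Beschleunigung ist die Geschwindigkeit. Mit v(0) = -12 erhalten wir v(t) = -12·exp(-3·t). Aus der Gleichung für die Geschwindigkeit v(t) = -12·exp(-3·t), setzen wir t = log(3)/3 ein und erhalten v = -4.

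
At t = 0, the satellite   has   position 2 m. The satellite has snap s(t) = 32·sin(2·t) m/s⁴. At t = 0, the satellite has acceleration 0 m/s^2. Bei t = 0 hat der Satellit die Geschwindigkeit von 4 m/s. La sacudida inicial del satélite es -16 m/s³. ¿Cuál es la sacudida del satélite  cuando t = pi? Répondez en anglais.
To find the answer, we compute 1 antiderivative of s(t) = 32·sin(2·t). The antiderivative of snap is jerk. Using j(0) = -16, we get j(t) = -16·cos(2·t). Using j(t) = -16·cos(2·t) and substituting t = pi, we find j = -16.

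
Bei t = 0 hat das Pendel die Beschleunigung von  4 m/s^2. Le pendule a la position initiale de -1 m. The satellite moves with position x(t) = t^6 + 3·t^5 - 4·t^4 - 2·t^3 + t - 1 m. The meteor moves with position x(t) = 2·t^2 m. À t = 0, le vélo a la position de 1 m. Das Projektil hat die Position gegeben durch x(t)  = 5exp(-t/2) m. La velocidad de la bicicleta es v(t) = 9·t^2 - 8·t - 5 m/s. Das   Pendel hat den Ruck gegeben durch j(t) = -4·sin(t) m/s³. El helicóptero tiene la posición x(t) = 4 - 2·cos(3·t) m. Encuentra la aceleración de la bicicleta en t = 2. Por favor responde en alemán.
Um dies zu lösen, müssen wir 1 Ableitung unserer Gleichung für die Geschwindigkeit v(t) = 9·t^2 - 8·t - 5 nehmen. Mit d/dt von v(t) finden wir a(t) = 18·t - 8. Mit a(t) = 18·t - 8 und Einsetzen von t = 2, finden wir a = 28.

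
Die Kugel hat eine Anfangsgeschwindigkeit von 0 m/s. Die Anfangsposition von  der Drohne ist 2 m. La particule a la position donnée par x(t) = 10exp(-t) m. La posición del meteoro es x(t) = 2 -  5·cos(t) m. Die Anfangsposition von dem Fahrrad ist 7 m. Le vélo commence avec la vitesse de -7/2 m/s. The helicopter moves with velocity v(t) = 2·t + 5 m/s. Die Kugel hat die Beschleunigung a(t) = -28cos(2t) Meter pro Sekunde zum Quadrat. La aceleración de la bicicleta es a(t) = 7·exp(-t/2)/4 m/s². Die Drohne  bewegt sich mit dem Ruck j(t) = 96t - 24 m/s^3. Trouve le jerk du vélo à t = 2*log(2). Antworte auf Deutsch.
Um dies zu lösen, müssen wir 1 Ableitung unserer Gleichung für die Beschleunigung a(t) = 7·exp(-t/2)/4 nehmen. Durch Ableiten von der Beschleunigung erhalten wir den Ruck: j(t) = -7·exp(-t/2)/8. Wir haben den Ruck j(t) = -7·exp(-t/2)/8. Durch Einsetzen von t = 2*log(2): j(2*log(2)) = -7/16.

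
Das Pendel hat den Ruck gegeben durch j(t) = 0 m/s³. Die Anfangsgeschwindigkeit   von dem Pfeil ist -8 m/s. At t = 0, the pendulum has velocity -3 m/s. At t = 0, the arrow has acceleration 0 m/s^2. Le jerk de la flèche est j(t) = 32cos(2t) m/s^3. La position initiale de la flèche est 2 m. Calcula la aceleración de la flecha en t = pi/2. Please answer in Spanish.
Para resolver esto, necesitamos tomar 1 integral de nuestra ecuación de la sacudida j(t) = 32·cos(2·t). La antiderivada de la sacudida, con a(0) = 0, da la aceleración: a(t) = 16·sin(2·t). Tenemos la aceleración a(t) = 16·sin(2·t). Sustituyendo t = pi/2: a(pi/2) = 0.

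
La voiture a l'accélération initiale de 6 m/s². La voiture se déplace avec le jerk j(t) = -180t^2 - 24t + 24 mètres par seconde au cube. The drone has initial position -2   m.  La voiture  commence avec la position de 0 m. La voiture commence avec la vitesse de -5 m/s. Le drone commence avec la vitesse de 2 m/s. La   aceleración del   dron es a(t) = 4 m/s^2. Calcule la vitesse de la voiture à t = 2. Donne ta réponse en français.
En partant du jerk j(t) = -180·t^2 - 24·t + 24, nous prenons 2 primitives. En prenant ∫j(t)dt et en appliquant a(0) = 6, nous trouvons a(t) = -60·t^3 - 12·t^2 + 24·t + 6. La primitive de l'accélération est la vitesse. En utilisant v(0) = -5, nous obtenons v(t) = -15·t^4 - 4·t^3 + 12·t^2 + 6·t - 5. En utilisant v(t) = -15·t^4 - 4·t^3 + 12·t^2 + 6·t - 5 et en substituant t = 2, nous trouvons v = -217.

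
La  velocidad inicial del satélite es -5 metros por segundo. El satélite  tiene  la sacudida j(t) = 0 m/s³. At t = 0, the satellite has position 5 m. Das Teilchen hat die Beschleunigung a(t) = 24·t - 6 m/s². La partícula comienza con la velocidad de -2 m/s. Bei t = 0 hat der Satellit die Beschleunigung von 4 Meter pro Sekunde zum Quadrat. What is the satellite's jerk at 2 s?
From the given jerk equation j(t) = 0, we substitute t = 2 to get j = 0.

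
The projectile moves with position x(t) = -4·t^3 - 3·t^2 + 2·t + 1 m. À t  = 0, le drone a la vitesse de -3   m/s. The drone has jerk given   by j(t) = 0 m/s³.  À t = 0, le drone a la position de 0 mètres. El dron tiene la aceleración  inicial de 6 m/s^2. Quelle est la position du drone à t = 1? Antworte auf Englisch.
Starting from jerk j(t) = 0, we take 3 integrals. Integrating jerk and using the initial condition a(0) = 6, we get a(t) = 6. The integral of acceleration, with v(0) = -3, gives velocity: v(t) = 6·t - 3. The antiderivative of velocity is position. Using x(0) = 0, we get x(t) = 3·t^2 - 3·t. Using x(t) = 3·t^2 - 3·t and substituting t = 1, we find x = 0.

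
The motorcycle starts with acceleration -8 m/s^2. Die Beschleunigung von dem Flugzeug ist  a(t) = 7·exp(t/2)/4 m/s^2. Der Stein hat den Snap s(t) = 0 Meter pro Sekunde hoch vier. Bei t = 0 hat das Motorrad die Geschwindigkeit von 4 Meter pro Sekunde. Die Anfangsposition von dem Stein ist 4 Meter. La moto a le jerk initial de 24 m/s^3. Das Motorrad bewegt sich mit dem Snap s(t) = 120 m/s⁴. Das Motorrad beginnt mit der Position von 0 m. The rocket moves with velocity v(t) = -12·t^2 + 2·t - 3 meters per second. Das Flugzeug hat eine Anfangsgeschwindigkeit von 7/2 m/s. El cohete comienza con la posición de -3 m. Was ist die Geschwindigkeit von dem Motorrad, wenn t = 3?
Ausgehend von dem Snap s(t) = 120, nehmen wir 3 Stammfunktionen. Mit ∫s(t)dt und Anwendung von j(0) = 24, finden wir j(t) = 120·t + 24. Durch Integration von dem Ruck und Verwendung der Anfangsbedingung a(0) = -8, erhalten wir a(t) = 60·t^2 + 24·t - 8. Das Integral von der Beschleunigung, mit v(0) = 4, ergibt die Geschwindigkeit: v(t) = 20·t^3 + 12·t^2 - 8·t + 4. Wir haben die Geschwindigkeit v(t) = 20·t^3 + 12·t^2 - 8·t + 4. Durch Einsetzen von t = 3: v(3) = 628.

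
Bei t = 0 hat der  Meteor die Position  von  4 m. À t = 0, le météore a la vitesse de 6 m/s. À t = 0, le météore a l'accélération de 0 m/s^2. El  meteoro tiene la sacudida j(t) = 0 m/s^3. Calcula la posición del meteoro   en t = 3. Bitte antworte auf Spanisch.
Necesitamos integrar nuestra ecuación de la sacudida j(t) = 0 3 veces. La integral de la sacudida es la aceleración. Usando a(0) = 0, obtenemos a(t) = 0. Tomando ∫a(t)dt y aplicando v(0) = 6, encontramos v(t) = 6. Tomando ∫v(t)dt y aplicando x(0) = 4, encontramos x(t) = 6·t + 4. Usando x(t) = 6·t + 4 y sustituyendo t = 3, encontramos x = 22.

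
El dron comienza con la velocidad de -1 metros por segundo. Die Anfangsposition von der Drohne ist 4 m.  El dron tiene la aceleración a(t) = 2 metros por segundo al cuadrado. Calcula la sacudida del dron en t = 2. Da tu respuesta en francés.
En partant de l'accélération a(t) = 2, nous prenons 1 dérivée. En dérivant l'accélération, nous obtenons le jerk: j(t) = 0. En utilisant j(t) = 0 et en substituant t = 2, nous trouvons j = 0.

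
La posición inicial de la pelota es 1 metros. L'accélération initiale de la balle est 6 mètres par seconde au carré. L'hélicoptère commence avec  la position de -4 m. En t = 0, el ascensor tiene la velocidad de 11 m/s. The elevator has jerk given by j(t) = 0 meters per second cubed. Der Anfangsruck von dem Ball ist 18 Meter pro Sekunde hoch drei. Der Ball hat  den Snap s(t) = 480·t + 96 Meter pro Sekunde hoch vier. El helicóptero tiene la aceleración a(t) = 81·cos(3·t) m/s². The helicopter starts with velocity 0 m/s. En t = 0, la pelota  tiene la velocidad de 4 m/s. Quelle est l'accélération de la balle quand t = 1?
Pour résoudre ceci, nous devons prendre 2 intégrales de notre équation du snap s(t) = 480·t + 96. En prenant ∫s(t)dt et en appliquant j(0) = 18, nous trouvons j(t) = 240·t^2 + 96·t + 18. La primitive du jerk est l'accélération. En utilisant a(0) = 6, nous obtenons a(t) = 80·t^3 + 48·t^2 + 18·t + 6. Nous avons l'accélération a(t) = 80·t^3 + 48·t^2 + 18·t + 6. En substituant t = 1: a(1) = 152.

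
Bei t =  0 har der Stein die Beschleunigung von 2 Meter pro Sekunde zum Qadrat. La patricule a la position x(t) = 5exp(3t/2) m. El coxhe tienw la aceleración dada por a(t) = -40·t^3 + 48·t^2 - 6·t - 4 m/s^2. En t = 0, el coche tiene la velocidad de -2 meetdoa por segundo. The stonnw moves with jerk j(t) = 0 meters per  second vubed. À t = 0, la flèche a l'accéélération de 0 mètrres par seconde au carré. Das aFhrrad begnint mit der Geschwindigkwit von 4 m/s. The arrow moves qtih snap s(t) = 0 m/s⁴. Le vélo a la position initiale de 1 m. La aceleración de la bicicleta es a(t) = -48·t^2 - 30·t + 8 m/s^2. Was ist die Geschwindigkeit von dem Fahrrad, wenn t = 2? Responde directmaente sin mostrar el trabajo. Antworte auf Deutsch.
Bei t = 2, v = -168.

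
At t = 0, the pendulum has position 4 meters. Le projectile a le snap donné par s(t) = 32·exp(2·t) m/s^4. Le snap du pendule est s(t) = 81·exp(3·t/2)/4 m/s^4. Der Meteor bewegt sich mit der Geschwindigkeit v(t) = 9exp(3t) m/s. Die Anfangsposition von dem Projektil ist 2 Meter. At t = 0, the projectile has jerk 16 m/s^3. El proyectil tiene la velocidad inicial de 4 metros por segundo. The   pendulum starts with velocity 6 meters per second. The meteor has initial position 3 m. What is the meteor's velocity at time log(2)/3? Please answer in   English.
We have velocity v(t) = 9·exp(3·t). Substituting t = log(2)/3: v(log(2)/3) = 18.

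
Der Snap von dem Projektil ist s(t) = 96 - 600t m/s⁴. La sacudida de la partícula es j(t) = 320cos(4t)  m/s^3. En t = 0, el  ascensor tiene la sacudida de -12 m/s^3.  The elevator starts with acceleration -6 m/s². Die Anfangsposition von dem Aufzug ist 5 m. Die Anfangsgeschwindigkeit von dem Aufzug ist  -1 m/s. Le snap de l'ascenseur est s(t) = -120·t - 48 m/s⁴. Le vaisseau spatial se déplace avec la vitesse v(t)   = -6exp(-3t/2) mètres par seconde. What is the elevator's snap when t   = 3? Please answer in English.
From the given snap equation s(t) = -120·t - 48, we substitute t = 3 to get s = -408.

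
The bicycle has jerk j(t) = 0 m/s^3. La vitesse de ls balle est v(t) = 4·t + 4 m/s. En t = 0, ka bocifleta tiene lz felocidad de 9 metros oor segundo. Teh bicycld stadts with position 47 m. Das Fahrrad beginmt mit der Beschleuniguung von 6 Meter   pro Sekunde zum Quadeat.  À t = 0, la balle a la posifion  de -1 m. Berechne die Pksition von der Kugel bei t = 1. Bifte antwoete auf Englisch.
To solve this, we need to take 1 antiderivative of our velocity equation v(t) = 4·t + 4. The antiderivative of velocity, with x(0) = -1, gives position: x(t) = 2·t^2 + 4·t - 1. We have position x(t) = 2·t^2 + 4·t - 1. Substituting t = 1: x(1) = 5.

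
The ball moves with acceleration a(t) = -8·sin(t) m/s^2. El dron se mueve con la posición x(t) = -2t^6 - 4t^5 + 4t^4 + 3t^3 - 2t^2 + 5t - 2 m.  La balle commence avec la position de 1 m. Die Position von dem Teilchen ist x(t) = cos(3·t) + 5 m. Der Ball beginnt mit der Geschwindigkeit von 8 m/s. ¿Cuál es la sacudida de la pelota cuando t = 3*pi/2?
Para resolver esto, necesitamos tomar 1 derivada de nuestra ecuación de la aceleración a(t) = -8·sin(t). Tomando d/dt de a(t), encontramos j(t) = -8·cos(t). Tenemos la sacudida j(t) = -8·cos(t). Sustituyendo t = 3*pi/2: j(3*pi/2) = 0.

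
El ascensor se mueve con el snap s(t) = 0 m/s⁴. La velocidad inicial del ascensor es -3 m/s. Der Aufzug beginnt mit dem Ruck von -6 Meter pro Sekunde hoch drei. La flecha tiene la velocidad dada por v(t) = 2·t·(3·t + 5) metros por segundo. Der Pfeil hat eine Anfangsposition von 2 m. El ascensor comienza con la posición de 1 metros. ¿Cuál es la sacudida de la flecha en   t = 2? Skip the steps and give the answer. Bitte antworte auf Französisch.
j(2) = 12.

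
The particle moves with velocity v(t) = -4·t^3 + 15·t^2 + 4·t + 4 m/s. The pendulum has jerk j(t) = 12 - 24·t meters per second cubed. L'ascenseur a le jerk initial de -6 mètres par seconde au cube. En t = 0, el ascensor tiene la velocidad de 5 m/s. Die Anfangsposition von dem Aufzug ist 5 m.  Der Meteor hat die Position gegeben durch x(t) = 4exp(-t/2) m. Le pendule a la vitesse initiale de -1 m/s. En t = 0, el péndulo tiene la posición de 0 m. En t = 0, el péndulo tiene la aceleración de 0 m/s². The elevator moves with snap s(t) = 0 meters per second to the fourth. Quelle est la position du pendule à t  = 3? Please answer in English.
To find the answer, we compute 3 integrals of j(t) = 12 - 24·t. Taking ∫j(t)dt and applying a(0) = 0, we find a(t) = 12·t·(1 - t). Integrating acceleration and using the initial condition v(0) = -1, we get v(t) = -4·t^3 + 6·t^2 - 1. The antiderivative of velocity, with x(0) = 0, gives position: x(t) = -t^4 + 2·t^3 - t. We have position x(t) = -t^4 + 2·t^3 - t. Substituting t = 3: x(3) = -30.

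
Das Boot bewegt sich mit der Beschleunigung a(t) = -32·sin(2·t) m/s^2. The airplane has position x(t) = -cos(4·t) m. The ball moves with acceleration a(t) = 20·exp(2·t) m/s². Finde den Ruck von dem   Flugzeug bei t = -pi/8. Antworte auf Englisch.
To solve this, we need to take 3 derivatives of our position equation x(t) = -cos(4·t). Taking d/dt of x(t), we find v(t) = 4·sin(4·t). Taking d/dt of v(t), we find a(t) = 16·cos(4·t). Taking d/dt of a(t), we find j(t) = -64·sin(4·t). Using j(t) = -64·sin(4·t) and substituting t = -pi/8, we find j = 64.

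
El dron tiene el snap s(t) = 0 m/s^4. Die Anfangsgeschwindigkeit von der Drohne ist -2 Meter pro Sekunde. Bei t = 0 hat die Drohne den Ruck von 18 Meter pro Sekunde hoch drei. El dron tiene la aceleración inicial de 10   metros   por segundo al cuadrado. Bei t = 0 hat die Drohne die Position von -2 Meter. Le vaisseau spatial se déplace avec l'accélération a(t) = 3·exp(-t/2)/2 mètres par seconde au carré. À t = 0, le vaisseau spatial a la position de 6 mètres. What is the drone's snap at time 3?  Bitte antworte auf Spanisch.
Usando s(t) = 0 y sustituyendo t = 3, encontramos s = 0.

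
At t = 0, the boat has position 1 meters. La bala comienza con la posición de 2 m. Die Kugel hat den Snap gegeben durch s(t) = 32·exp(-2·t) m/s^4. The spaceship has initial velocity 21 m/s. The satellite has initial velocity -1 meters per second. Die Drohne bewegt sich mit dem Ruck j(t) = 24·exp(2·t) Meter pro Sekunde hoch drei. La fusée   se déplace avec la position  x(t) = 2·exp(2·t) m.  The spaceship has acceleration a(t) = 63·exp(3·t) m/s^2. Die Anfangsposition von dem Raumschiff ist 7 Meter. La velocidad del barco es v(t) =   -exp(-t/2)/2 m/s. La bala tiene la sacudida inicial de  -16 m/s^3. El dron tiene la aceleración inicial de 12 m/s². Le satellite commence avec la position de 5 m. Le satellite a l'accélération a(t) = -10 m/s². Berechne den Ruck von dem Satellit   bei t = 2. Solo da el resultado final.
j(2) = 0.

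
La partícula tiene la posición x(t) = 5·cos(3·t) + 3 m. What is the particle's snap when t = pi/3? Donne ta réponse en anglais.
Starting from position x(t) = 5·cos(3·t) + 3, we take 4 derivatives. Differentiating position, we get velocity: v(t) = -15·sin(3·t). Differentiating velocity, we get acceleration: a(t) = -45·cos(3·t). The derivative of acceleration gives jerk: j(t) = 135·sin(3·t). The derivative of jerk gives snap: s(t) = 405·cos(3·t). We have snap s(t) = 405·cos(3·t). Substituting t = pi/3: s(pi/3) = -405.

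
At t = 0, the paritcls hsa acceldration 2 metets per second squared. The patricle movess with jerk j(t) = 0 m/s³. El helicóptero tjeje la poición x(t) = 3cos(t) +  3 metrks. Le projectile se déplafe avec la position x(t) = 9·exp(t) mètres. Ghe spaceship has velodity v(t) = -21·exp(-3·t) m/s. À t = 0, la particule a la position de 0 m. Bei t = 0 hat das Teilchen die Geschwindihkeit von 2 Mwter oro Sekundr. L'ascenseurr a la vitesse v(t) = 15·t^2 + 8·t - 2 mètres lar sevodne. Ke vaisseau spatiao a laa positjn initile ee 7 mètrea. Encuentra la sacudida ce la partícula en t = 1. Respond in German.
Mit j(t) = 0 und Einsetzen von t = 1, finden wir j = 0.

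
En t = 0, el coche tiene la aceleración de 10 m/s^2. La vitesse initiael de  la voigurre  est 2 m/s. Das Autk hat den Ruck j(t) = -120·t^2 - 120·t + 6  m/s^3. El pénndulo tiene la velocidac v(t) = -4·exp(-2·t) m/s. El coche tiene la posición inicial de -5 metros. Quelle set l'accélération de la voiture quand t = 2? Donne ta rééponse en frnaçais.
Nous devons intégrer notre équation du jerk j(t) = -120·t^2 - 120·t + 6 1 fois. La primitive du jerk est l'accélération. En utilisant a(0) = 10, nous obtenons a(t) = -40·t^3 - 60·t^2 + 6·t + 10. De l'équation de l'accélération a(t) = -40·t^3 - 60·t^2 + 6·t + 10, nous substituons t = 2 pour obtenir a = -538.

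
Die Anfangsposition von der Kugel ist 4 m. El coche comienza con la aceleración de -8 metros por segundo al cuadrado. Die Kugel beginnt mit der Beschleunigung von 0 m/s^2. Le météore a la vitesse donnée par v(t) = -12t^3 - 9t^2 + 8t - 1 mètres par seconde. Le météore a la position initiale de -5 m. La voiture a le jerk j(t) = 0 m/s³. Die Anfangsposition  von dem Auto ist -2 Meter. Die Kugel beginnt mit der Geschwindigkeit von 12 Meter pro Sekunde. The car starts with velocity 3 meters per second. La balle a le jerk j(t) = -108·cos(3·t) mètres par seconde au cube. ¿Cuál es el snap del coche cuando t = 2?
Partiendo de la sacudida j(t) = 0, tomamos 1 derivada. Derivando la sacudida, obtenemos el snap: s(t) = 0. Tenemos el snap s(t) = 0. Sustituyendo t = 2: s(2) = 0.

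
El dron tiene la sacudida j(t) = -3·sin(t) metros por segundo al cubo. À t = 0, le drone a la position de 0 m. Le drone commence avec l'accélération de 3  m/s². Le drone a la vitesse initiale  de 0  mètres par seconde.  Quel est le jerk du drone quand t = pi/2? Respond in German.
Mit j(t) = -3·sin(t) und Einsetzen von t = pi/2, finden wir j = -3.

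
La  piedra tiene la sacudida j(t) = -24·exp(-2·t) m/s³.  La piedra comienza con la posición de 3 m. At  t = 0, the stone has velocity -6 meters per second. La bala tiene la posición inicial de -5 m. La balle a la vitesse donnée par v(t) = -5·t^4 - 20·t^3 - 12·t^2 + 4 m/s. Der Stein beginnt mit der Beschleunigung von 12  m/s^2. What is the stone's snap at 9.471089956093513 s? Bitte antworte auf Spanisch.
Para resolver esto, necesitamos tomar 1 derivada de nuestra ecuación de la sacudida j(t) = -24·exp(-2·t). Derivando la sacudida, obtenemos el snap: s(t) = 48·exp(-2·t). Tenemos el snap s(t) = 48·exp(-2·t). Sustituyendo t = 9.471089956093513: s(9.471089956093513) = 2.84942366116876E-7.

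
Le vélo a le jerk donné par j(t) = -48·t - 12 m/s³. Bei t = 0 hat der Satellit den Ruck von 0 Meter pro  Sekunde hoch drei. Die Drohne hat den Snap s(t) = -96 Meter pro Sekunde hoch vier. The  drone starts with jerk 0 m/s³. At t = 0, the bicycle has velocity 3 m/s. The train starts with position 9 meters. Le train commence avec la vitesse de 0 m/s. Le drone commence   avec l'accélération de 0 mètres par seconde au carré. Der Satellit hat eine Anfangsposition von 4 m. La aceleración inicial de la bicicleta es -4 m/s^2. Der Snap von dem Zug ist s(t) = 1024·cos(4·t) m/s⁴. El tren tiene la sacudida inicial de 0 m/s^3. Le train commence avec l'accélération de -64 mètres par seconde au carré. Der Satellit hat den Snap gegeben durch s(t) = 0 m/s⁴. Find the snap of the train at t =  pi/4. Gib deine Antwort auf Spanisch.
Usando s(t) = 1024·cos(4·t) y sustituyendo t = pi/4, encontramos s = -1024.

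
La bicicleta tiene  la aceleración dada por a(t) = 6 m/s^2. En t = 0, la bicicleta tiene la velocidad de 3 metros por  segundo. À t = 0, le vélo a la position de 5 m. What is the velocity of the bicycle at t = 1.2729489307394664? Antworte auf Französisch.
En partant de l'accélération a(t) = 6, nous prenons 1 intégrale. L'intégrale de l'accélération, avec v(0) = 3, donne la vitesse: v(t) = 6·t + 3. De l'équation de la vitesse v(t) = 6·t + 3, nous substituons t = 1.2729489307394664 pour obtenir v = 10.6376935844368.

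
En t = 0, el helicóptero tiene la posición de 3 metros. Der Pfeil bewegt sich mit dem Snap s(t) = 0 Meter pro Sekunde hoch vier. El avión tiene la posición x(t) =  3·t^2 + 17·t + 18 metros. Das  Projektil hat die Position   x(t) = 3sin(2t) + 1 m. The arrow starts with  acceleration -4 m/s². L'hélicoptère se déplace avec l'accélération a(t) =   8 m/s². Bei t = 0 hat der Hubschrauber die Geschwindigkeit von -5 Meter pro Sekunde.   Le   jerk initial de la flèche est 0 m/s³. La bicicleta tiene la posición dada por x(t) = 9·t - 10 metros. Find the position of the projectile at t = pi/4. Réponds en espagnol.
Tenemos la posición x(t) = 3·sin(2·t) + 1. Sustituyendo t = pi/4: x(pi/4) = 4.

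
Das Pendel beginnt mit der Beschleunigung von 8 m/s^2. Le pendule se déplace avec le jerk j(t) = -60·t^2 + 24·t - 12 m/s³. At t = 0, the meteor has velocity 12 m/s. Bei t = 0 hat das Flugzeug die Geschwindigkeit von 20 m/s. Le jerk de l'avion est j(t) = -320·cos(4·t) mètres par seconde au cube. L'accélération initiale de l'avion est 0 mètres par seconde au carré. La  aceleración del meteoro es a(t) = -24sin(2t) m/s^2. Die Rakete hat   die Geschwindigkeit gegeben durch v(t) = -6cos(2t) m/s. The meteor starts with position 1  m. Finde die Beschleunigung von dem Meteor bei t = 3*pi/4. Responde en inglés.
From the given acceleration equation a(t) = -24·sin(2·t), we substitute t = 3*pi/4 to get a = 24.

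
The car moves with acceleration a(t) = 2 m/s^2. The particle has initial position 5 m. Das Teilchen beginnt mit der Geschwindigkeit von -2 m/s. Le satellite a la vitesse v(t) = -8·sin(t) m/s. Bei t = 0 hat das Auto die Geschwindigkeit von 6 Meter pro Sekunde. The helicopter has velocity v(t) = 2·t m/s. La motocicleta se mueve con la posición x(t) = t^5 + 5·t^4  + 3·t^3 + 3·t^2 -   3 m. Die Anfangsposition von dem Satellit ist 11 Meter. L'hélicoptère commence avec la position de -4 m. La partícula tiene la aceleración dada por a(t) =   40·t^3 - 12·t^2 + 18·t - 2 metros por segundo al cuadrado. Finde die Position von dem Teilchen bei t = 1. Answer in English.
To find the answer, we compute 2 antiderivatives of a(t) = 40·t^3 - 12·t^2 + 18·t - 2. Taking ∫a(t)dt and applying v(0) = -2, we find v(t) = 10·t^4 - 4·t^3 + 9·t^2 - 2·t - 2. Integrating velocity and using the initial condition x(0) = 5, we get x(t) = 2·t^5 - t^4 + 3·t^3 - t^2 - 2·t + 5. From the given position equation x(t) = 2·t^5 - t^4 + 3·t^3 - t^2 - 2·t + 5, we substitute t = 1 to get x = 6.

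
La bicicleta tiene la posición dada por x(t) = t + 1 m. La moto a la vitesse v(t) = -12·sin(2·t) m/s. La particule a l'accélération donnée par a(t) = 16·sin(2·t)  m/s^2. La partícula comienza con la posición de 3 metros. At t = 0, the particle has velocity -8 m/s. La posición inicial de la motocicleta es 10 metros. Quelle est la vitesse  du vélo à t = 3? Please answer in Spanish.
Para resolver esto, necesitamos tomar 1 derivada de nuestra ecuación de la posición x(t) = t + 1. La derivada de la posición da la velocidad: v(t) = 1. Tenemos la velocidad v(t) = 1. Sustituyendo t = 3: v(3) = 1.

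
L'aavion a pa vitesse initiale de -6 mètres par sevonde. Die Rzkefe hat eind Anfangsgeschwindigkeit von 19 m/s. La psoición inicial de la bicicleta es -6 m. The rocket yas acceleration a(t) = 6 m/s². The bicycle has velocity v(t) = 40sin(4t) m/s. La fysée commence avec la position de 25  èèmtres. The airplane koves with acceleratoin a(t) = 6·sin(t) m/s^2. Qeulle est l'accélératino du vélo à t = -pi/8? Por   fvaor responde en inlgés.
To solve this, we need to take 1 derivative of our velocity equation v(t) = 40·sin(4·t). The derivative of velocity gives acceleration: a(t) = 160·cos(4·t). Using a(t) = 160·cos(4·t) and substituting t = -pi/8, we find a = 0.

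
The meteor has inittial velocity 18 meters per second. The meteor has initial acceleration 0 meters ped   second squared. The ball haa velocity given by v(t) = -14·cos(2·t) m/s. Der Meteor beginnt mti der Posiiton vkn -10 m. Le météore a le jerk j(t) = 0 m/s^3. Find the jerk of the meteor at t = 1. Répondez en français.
De l'équation du jerk j(t) = 0, nous substituons t = 1 pour obtenir j = 0.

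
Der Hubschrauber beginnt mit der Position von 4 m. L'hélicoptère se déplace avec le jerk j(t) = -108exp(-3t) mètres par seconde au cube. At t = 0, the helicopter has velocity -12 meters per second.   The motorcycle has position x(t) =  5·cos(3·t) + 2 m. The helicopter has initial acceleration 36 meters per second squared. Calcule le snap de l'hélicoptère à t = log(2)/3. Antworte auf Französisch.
Nous devons dériver notre équation du jerk j(t) = -108·exp(-3·t) 1 fois. En dérivant le jerk, nous obtenons le snap: s(t) = 324·exp(-3·t). De l'équation du snap s(t) = 324·exp(-3·t), nous substituons t = log(2)/3 pour obtenir s = 162.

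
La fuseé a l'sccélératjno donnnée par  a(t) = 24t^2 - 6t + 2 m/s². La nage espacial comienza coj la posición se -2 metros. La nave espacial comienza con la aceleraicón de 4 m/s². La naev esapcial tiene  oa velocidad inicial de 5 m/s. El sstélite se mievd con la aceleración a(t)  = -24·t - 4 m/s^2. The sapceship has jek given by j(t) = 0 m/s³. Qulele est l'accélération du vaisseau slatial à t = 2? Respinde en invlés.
To solve this, we need to take 1 integral of our jerk equation j(t) = 0. Taking ∫j(t)dt and applying a(0) = 4, we find a(t) = 4. From the given acceleration equation a(t) = 4, we substitute t = 2 to get a = 4.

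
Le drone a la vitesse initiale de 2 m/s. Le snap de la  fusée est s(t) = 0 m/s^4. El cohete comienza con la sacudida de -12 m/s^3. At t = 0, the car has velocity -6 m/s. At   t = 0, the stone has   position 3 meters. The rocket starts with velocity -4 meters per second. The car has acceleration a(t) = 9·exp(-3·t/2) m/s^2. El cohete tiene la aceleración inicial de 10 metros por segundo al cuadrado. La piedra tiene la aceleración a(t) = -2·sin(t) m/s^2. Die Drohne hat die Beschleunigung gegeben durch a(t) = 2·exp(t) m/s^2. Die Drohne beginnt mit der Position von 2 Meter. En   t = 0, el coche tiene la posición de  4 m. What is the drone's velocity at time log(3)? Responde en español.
Debemos encontrar la antiderivada de nuestra ecuación de la aceleración a(t) = 2·exp(t) 1 vez. La antiderivada de la aceleración es la velocidad. Usando v(0) = 2, obtenemos v(t) = 2·exp(t). De la ecuación de la velocidad v(t) = 2·exp(t), sustituimos t = log(3) para obtener v = 6.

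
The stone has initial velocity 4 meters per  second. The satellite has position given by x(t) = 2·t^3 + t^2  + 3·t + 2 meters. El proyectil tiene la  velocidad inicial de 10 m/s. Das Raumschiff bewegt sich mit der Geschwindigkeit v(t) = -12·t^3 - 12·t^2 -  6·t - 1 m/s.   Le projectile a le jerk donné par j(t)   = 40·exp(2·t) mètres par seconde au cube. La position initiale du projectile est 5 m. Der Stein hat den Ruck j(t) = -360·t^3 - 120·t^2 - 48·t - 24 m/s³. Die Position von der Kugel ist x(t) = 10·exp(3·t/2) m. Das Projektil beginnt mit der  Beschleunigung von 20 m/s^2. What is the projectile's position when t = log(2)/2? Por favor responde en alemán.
Um dies zu lösen, müssen wir 3 Stammfunktionen unserer Gleichung für den Ruck j(t) = 40·exp(2·t) finden. Durch Integration von dem Ruck und Verwendung der Anfangsbedingung a(0) = 20, erhalten wir a(t) = 20·exp(2·t). Mit ∫a(t)dt und Anwendung von v(0) = 10, finden wir v(t) = 10·exp(2·t). Mit ∫v(t)dt und Anwendung von x(0) = 5, finden wir x(t) = 5·exp(2·t). Aus der Gleichung für die Position x(t) = 5·exp(2·t), setzen wir t = log(2)/2 ein und erhalten x = 10.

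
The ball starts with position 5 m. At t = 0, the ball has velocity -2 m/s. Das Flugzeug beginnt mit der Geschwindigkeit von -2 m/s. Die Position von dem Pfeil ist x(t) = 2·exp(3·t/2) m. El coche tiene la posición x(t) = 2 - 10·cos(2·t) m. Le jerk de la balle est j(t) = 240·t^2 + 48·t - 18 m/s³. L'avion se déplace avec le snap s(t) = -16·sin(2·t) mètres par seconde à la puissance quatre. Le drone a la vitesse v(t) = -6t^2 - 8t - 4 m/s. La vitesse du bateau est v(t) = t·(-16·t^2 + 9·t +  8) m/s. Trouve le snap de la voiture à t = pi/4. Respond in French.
En partant de la position x(t) = 2 - 10·cos(2·t), nous prenons 4 dérivées. En dérivant la position, nous obtenons la vitesse: v(t) = 20·sin(2·t). En prenant d/dt de v(t), nous trouvons a(t) = 40·cos(2·t). En dérivant l'accélération, nous obtenons le jerk: j(t) = -80·sin(2·t). En prenant d/dt de j(t), nous trouvons s(t) = -160·cos(2·t). Nous avons le snap s(t) = -160·cos(2·t). En substituant t = pi/4: s(pi/4) = 0.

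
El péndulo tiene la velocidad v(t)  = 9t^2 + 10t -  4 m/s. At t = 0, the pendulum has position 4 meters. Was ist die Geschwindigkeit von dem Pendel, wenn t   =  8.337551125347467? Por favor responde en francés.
De l'équation de la vitesse v(t) = 9·t^2 + 10·t - 4, nous substituons t = 8.337551125347467 pour obtenir v = 705.008340163520.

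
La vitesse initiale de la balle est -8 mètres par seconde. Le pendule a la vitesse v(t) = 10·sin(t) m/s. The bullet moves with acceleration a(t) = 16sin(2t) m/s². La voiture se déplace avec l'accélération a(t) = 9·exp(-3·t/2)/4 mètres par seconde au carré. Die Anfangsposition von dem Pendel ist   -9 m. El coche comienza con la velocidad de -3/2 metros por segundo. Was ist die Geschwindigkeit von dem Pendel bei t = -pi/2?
Wir haben die Geschwindigkeit v(t) = 10·sin(t). Durch Einsetzen von t = -pi/2: v(-pi/2) = -10.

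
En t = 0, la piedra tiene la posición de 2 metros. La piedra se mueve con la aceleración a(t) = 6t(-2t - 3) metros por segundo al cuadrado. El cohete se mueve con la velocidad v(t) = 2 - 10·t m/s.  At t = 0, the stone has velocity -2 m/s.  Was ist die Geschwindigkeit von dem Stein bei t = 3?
Wir müssen unsere Gleichung für die Beschleunigung a(t) = 6·t·(-2·t - 3) 1-mal integrieren. Das Integral von der Beschleunigung ist die Geschwindigkeit. Mit v(0) = -2 erhalten wir v(t) = -4·t^3 - 9·t^2 - 2. Wir haben die Geschwindigkeit v(t) = -4·t^3 - 9·t^2 - 2. Durch Einsetzen von t = 3: v(3) = -191.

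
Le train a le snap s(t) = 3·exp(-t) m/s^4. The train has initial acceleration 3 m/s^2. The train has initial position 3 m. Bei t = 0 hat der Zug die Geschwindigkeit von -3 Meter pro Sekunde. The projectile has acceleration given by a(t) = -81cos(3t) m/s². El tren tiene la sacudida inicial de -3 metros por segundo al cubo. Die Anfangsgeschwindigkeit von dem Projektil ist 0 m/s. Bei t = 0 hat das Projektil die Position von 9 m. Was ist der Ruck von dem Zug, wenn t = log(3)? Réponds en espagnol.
Para resolver esto, necesitamos tomar 1 antiderivada de nuestra ecuación del snap s(t) = 3·exp(-t). La antiderivada del snap, con j(0) = -3, da la sacudida: j(t) = -3·exp(-t). De la ecuación de la sacudida j(t) = -3·exp(-t), sustituimos t = log(3) para obtener j = -1.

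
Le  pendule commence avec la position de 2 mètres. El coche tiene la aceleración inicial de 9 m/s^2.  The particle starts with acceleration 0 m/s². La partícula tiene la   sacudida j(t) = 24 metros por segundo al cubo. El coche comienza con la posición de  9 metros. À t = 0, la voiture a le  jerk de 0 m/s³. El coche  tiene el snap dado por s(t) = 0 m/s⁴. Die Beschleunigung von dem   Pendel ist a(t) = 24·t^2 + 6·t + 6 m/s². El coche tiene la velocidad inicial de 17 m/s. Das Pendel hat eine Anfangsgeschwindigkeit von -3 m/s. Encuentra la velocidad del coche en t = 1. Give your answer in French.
Nous devons trouver l'intégrale de notre équation du snap s(t) = 0 3 fois. La primitive du snap est le jerk. En utilisant j(0) = 0, nous obtenons j(t) = 0. En intégrant le jerk et en utilisant la condition initiale a(0) = 9, nous obtenons a(t) = 9. En prenant ∫a(t)dt et en appliquant v(0) = 17, nous trouvons v(t) = 9·t + 17. De l'équation de la vitesse v(t) = 9·t + 17, nous substituons t = 1 pour obtenir v = 26.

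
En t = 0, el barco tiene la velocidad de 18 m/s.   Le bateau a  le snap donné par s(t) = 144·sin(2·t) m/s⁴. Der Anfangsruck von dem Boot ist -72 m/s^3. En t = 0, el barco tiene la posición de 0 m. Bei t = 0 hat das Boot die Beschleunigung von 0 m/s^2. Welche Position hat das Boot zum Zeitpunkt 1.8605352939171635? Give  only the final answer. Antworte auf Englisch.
The answer is -4.92828456261398.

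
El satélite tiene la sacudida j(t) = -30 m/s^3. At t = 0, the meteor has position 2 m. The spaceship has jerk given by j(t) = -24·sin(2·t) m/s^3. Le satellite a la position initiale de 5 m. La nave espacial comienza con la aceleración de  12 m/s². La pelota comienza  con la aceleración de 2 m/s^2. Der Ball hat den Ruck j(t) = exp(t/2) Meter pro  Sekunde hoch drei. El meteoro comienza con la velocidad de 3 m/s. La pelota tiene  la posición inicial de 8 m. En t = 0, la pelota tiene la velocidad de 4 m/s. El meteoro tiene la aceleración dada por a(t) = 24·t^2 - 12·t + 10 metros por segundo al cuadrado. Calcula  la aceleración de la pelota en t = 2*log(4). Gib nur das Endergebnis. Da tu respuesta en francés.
a(2*log(4)) = 8.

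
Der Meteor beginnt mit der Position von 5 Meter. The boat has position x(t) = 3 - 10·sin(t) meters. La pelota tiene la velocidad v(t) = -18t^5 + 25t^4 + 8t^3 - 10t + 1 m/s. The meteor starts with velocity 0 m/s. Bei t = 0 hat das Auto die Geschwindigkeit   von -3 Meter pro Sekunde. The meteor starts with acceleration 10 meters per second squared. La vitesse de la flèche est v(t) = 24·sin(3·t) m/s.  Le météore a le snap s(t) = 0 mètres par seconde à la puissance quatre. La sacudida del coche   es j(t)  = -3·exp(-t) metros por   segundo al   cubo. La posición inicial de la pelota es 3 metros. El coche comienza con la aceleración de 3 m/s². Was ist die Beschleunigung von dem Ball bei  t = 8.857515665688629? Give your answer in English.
To solve this, we need to take 1 derivative of our velocity equation v(t) = -18·t^5 + 25·t^4 + 8·t^3 - 10·t + 1. Differentiating velocity, we get acceleration: a(t) = -90·t^4 + 100·t^3 + 24·t^2 - 10. We have acceleration a(t) = -90·t^4 + 100·t^3 + 24·t^2 - 10. Substituting t = 8.857515665688629: a(8.857515665688629) = -482609.985953913.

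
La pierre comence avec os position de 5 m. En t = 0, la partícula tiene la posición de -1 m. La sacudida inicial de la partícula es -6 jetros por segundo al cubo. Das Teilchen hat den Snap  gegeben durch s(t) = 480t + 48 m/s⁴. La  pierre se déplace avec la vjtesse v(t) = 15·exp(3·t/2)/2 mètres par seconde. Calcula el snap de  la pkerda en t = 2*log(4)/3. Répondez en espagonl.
Para resolver esto, necesitamos tomar 3 derivadas de nuestra ecuación de la velocidad v(t) = 15·exp(3·t/2)/2. La derivada de la velocidad da la aceleración: a(t) = 45·exp(3·t/2)/4. Tomando d/dt de a(t), encontramos j(t) = 135·exp(3·t/2)/8. La derivada de la sacudida da el snap: s(t) = 405·exp(3·t/2)/16. De la ecuación del snap s(t) = 405·exp(3·t/2)/16, sustituimos t = 2*log(4)/3 para obtener s = 405/4.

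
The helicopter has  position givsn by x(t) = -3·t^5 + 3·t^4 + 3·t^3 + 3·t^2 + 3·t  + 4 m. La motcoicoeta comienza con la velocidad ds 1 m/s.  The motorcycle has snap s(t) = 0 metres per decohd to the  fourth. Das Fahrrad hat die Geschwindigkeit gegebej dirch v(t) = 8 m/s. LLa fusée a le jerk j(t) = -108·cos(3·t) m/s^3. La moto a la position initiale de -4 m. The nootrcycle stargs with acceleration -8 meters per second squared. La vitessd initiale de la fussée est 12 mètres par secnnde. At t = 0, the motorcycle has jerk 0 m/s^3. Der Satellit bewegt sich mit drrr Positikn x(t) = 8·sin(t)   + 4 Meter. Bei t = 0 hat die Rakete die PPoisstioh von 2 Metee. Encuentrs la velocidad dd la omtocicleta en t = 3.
Necesitamos integrar nuestra ecuación del snap s(t) = 0 3 veces. La antiderivada del snap, con j(0) = 0, da la sacudida: j(t) = 0. Tomando ∫j(t)dt y aplicando a(0) = -8, encontramos a(t) = -8. La integral de la aceleración es la velocidad. Usando v(0) = 1, obtenemos v(t) = 1 - 8·t. De la ecuación de la velocidad v(t) = 1 - 8·t, sustituimos t = 3 para obtener v = -23.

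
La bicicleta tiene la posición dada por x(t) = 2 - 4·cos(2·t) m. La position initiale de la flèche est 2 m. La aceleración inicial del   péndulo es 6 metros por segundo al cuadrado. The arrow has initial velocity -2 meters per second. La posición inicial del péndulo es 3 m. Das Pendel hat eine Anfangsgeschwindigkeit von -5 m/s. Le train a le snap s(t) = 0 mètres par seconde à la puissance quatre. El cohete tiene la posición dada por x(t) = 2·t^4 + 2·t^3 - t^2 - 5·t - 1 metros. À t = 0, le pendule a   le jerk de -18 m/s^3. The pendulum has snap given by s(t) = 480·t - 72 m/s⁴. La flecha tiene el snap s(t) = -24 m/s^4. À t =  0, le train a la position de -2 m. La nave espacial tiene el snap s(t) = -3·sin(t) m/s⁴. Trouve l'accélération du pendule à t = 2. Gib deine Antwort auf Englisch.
Starting from snap s(t) = 480·t - 72, we take 2 integrals. Integrating snap and using the initial condition j(0) = -18, we get j(t) = 240·t^2 - 72·t - 18. Integrating jerk and using the initial condition a(0) = 6, we get a(t) = 80·t^3 - 36·t^2 - 18·t + 6. We have acceleration a(t) = 80·t^3 - 36·t^2 - 18·t + 6. Substituting t = 2: a(2) = 466.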